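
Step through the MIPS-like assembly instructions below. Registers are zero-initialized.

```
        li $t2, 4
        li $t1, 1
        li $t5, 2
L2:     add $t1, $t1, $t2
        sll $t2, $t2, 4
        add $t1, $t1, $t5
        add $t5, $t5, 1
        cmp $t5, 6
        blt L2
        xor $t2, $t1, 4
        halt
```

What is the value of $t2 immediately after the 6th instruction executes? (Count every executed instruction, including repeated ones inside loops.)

after li $t2, 4: $t2=4
after li $t1, 1: $t1=1
after li $t5, 2: $t5=2
after add $t1, $t1, $t2: $t1=1+4=5
after sll $t2, $t2, 4: $t2=4<<4=64
after add $t1, $t1, $t5: $t1=5+2=7
After step 6: $t2 = 64.

64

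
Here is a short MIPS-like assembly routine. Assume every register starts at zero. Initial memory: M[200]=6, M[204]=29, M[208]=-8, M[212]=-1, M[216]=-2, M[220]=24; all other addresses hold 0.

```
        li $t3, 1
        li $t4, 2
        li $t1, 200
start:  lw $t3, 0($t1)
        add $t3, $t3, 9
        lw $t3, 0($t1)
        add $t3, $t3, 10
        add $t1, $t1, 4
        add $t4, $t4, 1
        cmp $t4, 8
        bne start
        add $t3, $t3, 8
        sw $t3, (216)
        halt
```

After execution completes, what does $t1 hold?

224

li $t3, 1 → $t3=1
li $t4, 2 → $t4=2
li $t1, 200 → $t1=200
lw $t3, 0($t1) → $t3=M[200]=6
add $t3, $t3, 9 → $t3=6+9=15
lw $t3, 0($t1) → $t3=M[200]=6
add $t3, $t3, 10 → $t3=6+10=16
add $t1, $t1, 4 → $t1=200+4=204
add $t4, $t4, 1 → $t4=2+1=3
cmp $t4, 8  (cmp 3,8)
bne start: taken
lw $t3, 0($t1) → $t3=M[204]=29
add $t3, $t3, 9 → $t3=29+9=38
lw $t3, 0($t1) → $t3=M[204]=29
add $t3, $t3, 10 → $t3=29+10=39
add $t1, $t1, 4 → $t1=204+4=208
add $t4, $t4, 1 → $t4=3+1=4
cmp $t4, 8  (cmp 4,8)
bne start: taken
lw $t3, 0($t1) → $t3=M[208]=-8
add $t3, $t3, 9 → $t3=(-8)+9=1
lw $t3, 0($t1) → $t3=M[208]=-8
add $t3, $t3, 10 → $t3=(-8)+10=2
add $t1, $t1, 4 → $t1=208+4=212
add $t4, $t4, 1 → $t4=4+1=5
cmp $t4, 8  (cmp 5,8)
bne start: taken
lw $t3, 0($t1) → $t3=M[212]=-1
add $t3, $t3, 9 → $t3=(-1)+9=8
lw $t3, 0($t1) → $t3=M[212]=-1
add $t3, $t3, 10 → $t3=(-1)+10=9
add $t1, $t1, 4 → $t1=212+4=216
add $t4, $t4, 1 → $t4=5+1=6
cmp $t4, 8  (cmp 6,8)
bne start: taken
lw $t3, 0($t1) → $t3=M[216]=-2
add $t3, $t3, 9 → $t3=(-2)+9=7
lw $t3, 0($t1) → $t3=M[216]=-2
add $t3, $t3, 10 → $t3=(-2)+10=8
add $t1, $t1, 4 → $t1=216+4=220
add $t4, $t4, 1 → $t4=6+1=7
cmp $t4, 8  (cmp 7,8)
bne start: taken
lw $t3, 0($t1) → $t3=M[220]=24
add $t3, $t3, 9 → $t3=24+9=33
lw $t3, 0($t1) → $t3=M[220]=24
add $t3, $t3, 10 → $t3=24+10=34
add $t1, $t1, 4 → $t1=220+4=224
add $t4, $t4, 1 → $t4=7+1=8
cmp $t4, 8  (cmp 8,8)
bne start: not taken
add $t3, $t3, 8 → $t3=34+8=42
sw $t3, (216) → M[216]=42
halt.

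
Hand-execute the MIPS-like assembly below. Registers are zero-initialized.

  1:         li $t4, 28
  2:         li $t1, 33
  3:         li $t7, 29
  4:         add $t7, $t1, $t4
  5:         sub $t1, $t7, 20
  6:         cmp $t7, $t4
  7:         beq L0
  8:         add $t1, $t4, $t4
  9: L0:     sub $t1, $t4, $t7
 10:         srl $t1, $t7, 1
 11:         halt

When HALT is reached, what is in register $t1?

li $t4, 28 → $t4=28
li $t1, 33 → $t1=33
li $t7, 29 → $t7=29
add $t7, $t1, $t4 → $t7=33+28=61
sub $t1, $t7, 20 → $t1=61-20=41
cmp $t7, $t4  (cmp 61,28)
beq L0: not taken
add $t1, $t4, $t4 → $t1=28+28=56
sub $t1, $t4, $t7 → $t1=28-61=-33
srl $t1, $t7, 1 → $t1=61>>1=30
halt.

30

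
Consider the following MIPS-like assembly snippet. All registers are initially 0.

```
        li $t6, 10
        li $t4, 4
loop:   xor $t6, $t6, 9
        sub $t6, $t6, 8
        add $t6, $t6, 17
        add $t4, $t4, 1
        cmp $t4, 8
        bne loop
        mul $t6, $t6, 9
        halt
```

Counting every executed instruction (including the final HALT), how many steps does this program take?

li $t6, 10 → $t6=10
li $t4, 4 → $t4=4
xor $t6, $t6, 9 → $t6=10^9=3
sub $t6, $t6, 8 → $t6=3-8=-5
add $t6, $t6, 17 → $t6=(-5)+17=12
add $t4, $t4, 1 → $t4=4+1=5
cmp $t4, 8  (cmp 5,8)
bne loop: taken
xor $t6, $t6, 9 → $t6=12^9=5
sub $t6, $t6, 8 → $t6=5-8=-3
add $t6, $t6, 17 → $t6=(-3)+17=14
add $t4, $t4, 1 → $t4=5+1=6
cmp $t4, 8  (cmp 6,8)
bne loop: taken
xor $t6, $t6, 9 → $t6=14^9=7
sub $t6, $t6, 8 → $t6=7-8=-1
add $t6, $t6, 17 → $t6=(-1)+17=16
add $t4, $t4, 1 → $t4=6+1=7
cmp $t4, 8  (cmp 7,8)
bne loop: taken
xor $t6, $t6, 9 → $t6=16^9=25
sub $t6, $t6, 8 → $t6=25-8=17
add $t6, $t6, 17 → $t6=17+17=34
add $t4, $t4, 1 → $t4=7+1=8
cmp $t4, 8  (cmp 8,8)
bne loop: not taken
mul $t6, $t6, 9 → $t6=34*9=306
halt.
Total executed instructions: 28.

28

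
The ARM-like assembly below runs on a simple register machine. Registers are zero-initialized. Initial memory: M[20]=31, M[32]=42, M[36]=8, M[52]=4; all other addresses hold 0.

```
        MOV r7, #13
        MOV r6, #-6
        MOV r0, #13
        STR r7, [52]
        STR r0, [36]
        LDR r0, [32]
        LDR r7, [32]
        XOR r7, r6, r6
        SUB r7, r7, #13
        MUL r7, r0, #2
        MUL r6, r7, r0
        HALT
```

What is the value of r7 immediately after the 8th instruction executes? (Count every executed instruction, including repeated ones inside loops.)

0

r7=13
r6=-6
r0=13
STR r7, [52] → M[52]=13
STR r0, [36] → M[36]=13
r0=M[32]=42
r7=M[32]=42
r7=(-6)^(-6)=0
After step 8: r7 = 0.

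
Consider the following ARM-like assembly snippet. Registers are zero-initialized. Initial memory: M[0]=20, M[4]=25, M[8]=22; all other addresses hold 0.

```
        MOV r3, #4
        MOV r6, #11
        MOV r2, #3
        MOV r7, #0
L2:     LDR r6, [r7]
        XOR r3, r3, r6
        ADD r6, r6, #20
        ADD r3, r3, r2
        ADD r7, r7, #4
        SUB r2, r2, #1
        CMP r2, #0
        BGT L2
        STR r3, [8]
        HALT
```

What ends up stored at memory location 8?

after MOV r3, #4: r3=4
after MOV r6, #11: r6=11
after MOV r2, #3: r2=3
after MOV r7, #0: r7=0
after LDR r6, [r7]: r6=M[0]=20
after XOR r3, r3, r6: r3=4^20=16
after ADD r6, r6, #20: r6=20+20=40
after ADD r3, r3, r2: r3=16+3=19
after ADD r7, r7, #4: r7=0+4=4
after SUB r2, r2, #1: r2=3-1=2
CMP r2, #0  (cmp 2,0)
BGT L2: taken
after LDR r6, [r7]: r6=M[4]=25
after XOR r3, r3, r6: r3=19^25=10
after ADD r6, r6, #20: r6=25+20=45
after ADD r3, r3, r2: r3=10+2=12
after ADD r7, r7, #4: r7=4+4=8
after SUB r2, r2, #1: r2=2-1=1
CMP r2, #0  (cmp 1,0)
BGT L2: taken
after LDR r6, [r7]: r6=M[8]=22
after XOR r3, r3, r6: r3=12^22=26
after ADD r6, r6, #20: r6=22+20=42
after ADD r3, r3, r2: r3=26+1=27
after ADD r7, r7, #4: r7=8+4=12
after SUB r2, r2, #1: r2=1-1=0
CMP r2, #0  (cmp 0,0)
BGT L2: not taken
STR r3, [8] → M[8]=27
halt.

27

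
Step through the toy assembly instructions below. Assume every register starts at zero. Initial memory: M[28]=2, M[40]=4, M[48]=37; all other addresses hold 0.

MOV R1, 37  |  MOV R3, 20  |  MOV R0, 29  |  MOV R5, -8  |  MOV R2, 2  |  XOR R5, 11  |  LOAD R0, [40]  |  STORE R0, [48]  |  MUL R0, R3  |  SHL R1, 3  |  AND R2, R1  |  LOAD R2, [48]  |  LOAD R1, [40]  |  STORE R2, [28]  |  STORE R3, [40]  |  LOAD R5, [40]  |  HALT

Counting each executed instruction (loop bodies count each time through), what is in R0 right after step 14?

80

MOV R1, 37 → R1=37
MOV R3, 20 → R3=20
MOV R0, 29 → R0=29
MOV R5, -8 → R5=-8
MOV R2, 2 → R2=2
XOR R5, 11 → R5=(-8)^11=-13
LOAD R0, [40] → R0=M[40]=4
STORE R0, [48] → M[48]=4
MUL R0, R3 → R0=4*20=80
SHL R1, 3 → R1=37<<3=296
AND R2, R1 → R2=2&296=0
LOAD R2, [48] → R2=M[48]=4
LOAD R1, [40] → R1=M[40]=4
STORE R2, [28] → M[28]=4
After step 14: R0 = 80.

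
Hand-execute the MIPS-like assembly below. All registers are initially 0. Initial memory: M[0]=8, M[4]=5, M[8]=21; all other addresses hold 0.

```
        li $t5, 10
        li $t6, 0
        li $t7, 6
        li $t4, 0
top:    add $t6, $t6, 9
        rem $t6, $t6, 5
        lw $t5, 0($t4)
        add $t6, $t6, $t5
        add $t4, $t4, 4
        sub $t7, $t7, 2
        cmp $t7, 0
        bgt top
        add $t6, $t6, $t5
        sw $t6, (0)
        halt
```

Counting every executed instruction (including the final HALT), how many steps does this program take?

31

li $t5, 10 → $t5=10
li $t6, 0 → $t6=0
li $t7, 6 → $t7=6
li $t4, 0 → $t4=0
add $t6, $t6, 9 → $t6=0+9=9
rem $t6, $t6, 5 → $t6=9%5=4
lw $t5, 0($t4) → $t5=M[0]=8
add $t6, $t6, $t5 → $t6=4+8=12
add $t4, $t4, 4 → $t4=0+4=4
sub $t7, $t7, 2 → $t7=6-2=4
cmp $t7, 0  (cmp 4,0)
bgt top: taken
add $t6, $t6, 9 → $t6=12+9=21
rem $t6, $t6, 5 → $t6=21%5=1
lw $t5, 0($t4) → $t5=M[4]=5
add $t6, $t6, $t5 → $t6=1+5=6
add $t4, $t4, 4 → $t4=4+4=8
sub $t7, $t7, 2 → $t7=4-2=2
cmp $t7, 0  (cmp 2,0)
bgt top: taken
add $t6, $t6, 9 → $t6=6+9=15
rem $t6, $t6, 5 → $t6=15%5=0
lw $t5, 0($t4) → $t5=M[8]=21
add $t6, $t6, $t5 → $t6=0+21=21
add $t4, $t4, 4 → $t4=8+4=12
sub $t7, $t7, 2 → $t7=2-2=0
cmp $t7, 0  (cmp 0,0)
bgt top: not taken
add $t6, $t6, $t5 → $t6=21+21=42
sw $t6, (0) → M[0]=42
halt.
Total executed instructions: 31.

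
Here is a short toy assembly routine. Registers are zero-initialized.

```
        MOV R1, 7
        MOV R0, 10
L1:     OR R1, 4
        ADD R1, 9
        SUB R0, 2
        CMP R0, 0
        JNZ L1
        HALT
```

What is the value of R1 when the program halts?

R1=7
R0=10
R1=7|4=7
R1=7+9=16
R0=10-2=8
CMP R0, 0  (cmp 8,0)
JNZ L1: taken
R1=16|4=20
R1=20+9=29
R0=8-2=6
CMP R0, 0  (cmp 6,0)
JNZ L1: taken
R1=29|4=29
R1=29+9=38
R0=6-2=4
CMP R0, 0  (cmp 4,0)
JNZ L1: taken
R1=38|4=38
R1=38+9=47
R0=4-2=2
CMP R0, 0  (cmp 2,0)
JNZ L1: taken
R1=47|4=47
R1=47+9=56
R0=2-2=0
CMP R0, 0  (cmp 0,0)
JNZ L1: not taken
halt.

56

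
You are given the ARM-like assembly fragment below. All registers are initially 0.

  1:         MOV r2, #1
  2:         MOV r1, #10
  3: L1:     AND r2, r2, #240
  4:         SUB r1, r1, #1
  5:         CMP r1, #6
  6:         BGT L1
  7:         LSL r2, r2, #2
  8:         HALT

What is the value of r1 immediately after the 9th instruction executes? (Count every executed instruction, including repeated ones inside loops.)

8

after MOV r2, #1: r2=1
after MOV r1, #10: r1=10
after AND r2, r2, #240: r2=1&240=0
after SUB r1, r1, #1: r1=10-1=9
CMP r1, #6  (cmp 9,6)
BGT L1: taken
after AND r2, r2, #240: r2=0&240=0
after SUB r1, r1, #1: r1=9-1=8
CMP r1, #6  (cmp 8,6)
After step 9: r1 = 8.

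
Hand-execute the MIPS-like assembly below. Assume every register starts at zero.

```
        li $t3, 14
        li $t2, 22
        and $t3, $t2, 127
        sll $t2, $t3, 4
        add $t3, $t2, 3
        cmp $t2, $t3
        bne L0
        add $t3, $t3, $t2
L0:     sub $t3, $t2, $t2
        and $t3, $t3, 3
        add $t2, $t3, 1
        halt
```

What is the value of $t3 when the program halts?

0

li $t3, 14 → $t3=14
li $t2, 22 → $t2=22
and $t3, $t2, 127 → $t3=22&127=22
sll $t2, $t3, 4 → $t2=22<<4=352
add $t3, $t2, 3 → $t3=352+3=355
cmp $t2, $t3  (cmp 352,355)
bne L0: taken
sub $t3, $t2, $t2 → $t3=352-352=0
and $t3, $t3, 3 → $t3=0&3=0
add $t2, $t3, 1 → $t2=0+1=1
halt.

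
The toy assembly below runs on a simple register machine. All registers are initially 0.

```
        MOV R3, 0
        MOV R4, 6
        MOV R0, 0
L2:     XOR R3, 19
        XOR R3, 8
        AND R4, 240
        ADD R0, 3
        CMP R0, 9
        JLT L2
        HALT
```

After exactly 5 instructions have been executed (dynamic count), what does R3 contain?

R3=0
R4=6
R0=0
R3=0^19=19
R3=19^8=27
After step 5: R3 = 27.

27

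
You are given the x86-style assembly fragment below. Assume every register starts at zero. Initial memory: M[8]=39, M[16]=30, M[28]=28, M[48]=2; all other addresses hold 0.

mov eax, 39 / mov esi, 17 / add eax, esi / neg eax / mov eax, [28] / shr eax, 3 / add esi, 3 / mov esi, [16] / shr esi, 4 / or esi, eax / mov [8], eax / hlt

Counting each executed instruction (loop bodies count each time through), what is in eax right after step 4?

-56

eax=39
esi=17
eax=39+17=56
eax=-(56)=-56
After step 4: eax = -56.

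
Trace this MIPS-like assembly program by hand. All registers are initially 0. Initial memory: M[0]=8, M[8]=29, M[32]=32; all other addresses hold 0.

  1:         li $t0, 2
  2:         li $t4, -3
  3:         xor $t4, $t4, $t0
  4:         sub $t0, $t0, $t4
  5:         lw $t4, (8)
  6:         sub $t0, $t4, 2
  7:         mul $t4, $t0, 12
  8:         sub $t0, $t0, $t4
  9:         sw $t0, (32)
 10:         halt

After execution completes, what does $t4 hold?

li $t0, 2 → $t0=2
li $t4, -3 → $t4=-3
xor $t4, $t4, $t0 → $t4=(-3)^2=-1
sub $t0, $t0, $t4 → $t0=2-(-1)=3
lw $t4, (8) → $t4=M[8]=29
sub $t0, $t4, 2 → $t0=29-2=27
mul $t4, $t0, 12 → $t4=27*12=324
sub $t0, $t0, $t4 → $t0=27-324=-297
sw $t0, (32) → M[32]=-297
halt.

324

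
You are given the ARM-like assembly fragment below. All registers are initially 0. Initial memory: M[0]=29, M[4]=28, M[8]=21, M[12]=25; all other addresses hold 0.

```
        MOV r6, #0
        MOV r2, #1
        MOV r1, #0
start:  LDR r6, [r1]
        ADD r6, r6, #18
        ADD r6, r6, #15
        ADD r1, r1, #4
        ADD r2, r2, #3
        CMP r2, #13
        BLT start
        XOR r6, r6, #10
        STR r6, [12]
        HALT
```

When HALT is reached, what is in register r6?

48

r6=0
r2=1
r1=0
r6=M[0]=29
r6=29+18=47
r6=47+15=62
r1=0+4=4
r2=1+3=4
CMP r2, #13  (cmp 4,13)
BLT start: taken
r6=M[4]=28
r6=28+18=46
r6=46+15=61
r1=4+4=8
r2=4+3=7
CMP r2, #13  (cmp 7,13)
BLT start: taken
r6=M[8]=21
r6=21+18=39
r6=39+15=54
r1=8+4=12
r2=7+3=10
CMP r2, #13  (cmp 10,13)
BLT start: taken
r6=M[12]=25
r6=25+18=43
r6=43+15=58
r1=12+4=16
r2=10+3=13
CMP r2, #13  (cmp 13,13)
BLT start: not taken
r6=58^10=48
STR r6, [12] → M[12]=48
halt.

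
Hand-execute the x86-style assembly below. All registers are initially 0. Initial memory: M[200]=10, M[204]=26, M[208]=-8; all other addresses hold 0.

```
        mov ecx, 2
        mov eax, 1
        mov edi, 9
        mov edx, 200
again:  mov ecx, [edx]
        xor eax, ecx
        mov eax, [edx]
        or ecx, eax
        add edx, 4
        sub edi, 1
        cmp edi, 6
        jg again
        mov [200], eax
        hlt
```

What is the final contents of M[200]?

-8

mov ecx, 2 → ecx=2
mov eax, 1 → eax=1
mov edi, 9 → edi=9
mov edx, 200 → edx=200
mov ecx, [edx] → ecx=M[200]=10
xor eax, ecx → eax=1^10=11
mov eax, [edx] → eax=M[200]=10
or ecx, eax → ecx=10|10=10
add edx, 4 → edx=200+4=204
sub edi, 1 → edi=9-1=8
cmp edi, 6  (cmp 8,6)
jg again: taken
mov ecx, [edx] → ecx=M[204]=26
xor eax, ecx → eax=10^26=16
mov eax, [edx] → eax=M[204]=26
or ecx, eax → ecx=26|26=26
add edx, 4 → edx=204+4=208
sub edi, 1 → edi=8-1=7
cmp edi, 6  (cmp 7,6)
jg again: taken
mov ecx, [edx] → ecx=M[208]=-8
xor eax, ecx → eax=26^(-8)=-30
mov eax, [edx] → eax=M[208]=-8
or ecx, eax → ecx=(-8)|(-8)=-8
add edx, 4 → edx=208+4=212
sub edi, 1 → edi=7-1=6
cmp edi, 6  (cmp 6,6)
jg again: not taken
mov [200], eax → M[200]=-8
halt.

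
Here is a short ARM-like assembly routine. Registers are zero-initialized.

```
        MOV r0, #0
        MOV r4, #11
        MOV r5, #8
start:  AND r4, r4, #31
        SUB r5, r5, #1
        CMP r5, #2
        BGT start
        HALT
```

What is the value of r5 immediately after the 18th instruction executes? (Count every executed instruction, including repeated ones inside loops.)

r0=0
r4=11
r5=8
r4=11&31=11
r5=8-1=7
CMP r5, #2  (cmp 7,2)
BGT start: taken
r4=11&31=11
r5=7-1=6
CMP r5, #2  (cmp 6,2)
BGT start: taken
r4=11&31=11
r5=6-1=5
CMP r5, #2  (cmp 5,2)
BGT start: taken
r4=11&31=11
r5=5-1=4
CMP r5, #2  (cmp 4,2)
After step 18: r5 = 4.

4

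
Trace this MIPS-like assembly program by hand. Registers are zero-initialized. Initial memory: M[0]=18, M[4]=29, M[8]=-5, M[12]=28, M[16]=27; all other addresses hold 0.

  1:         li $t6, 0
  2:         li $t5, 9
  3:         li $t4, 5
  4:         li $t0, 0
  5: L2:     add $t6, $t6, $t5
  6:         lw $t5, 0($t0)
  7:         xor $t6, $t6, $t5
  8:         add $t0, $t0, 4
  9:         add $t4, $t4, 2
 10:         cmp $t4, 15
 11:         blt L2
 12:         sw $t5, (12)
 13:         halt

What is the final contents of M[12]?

after li $t6, 0: $t6=0
after li $t5, 9: $t5=9
after li $t4, 5: $t4=5
after li $t0, 0: $t0=0
after add $t6, $t6, $t5: $t6=0+9=9
after lw $t5, 0($t0): $t5=M[0]=18
after xor $t6, $t6, $t5: $t6=9^18=27
after add $t0, $t0, 4: $t0=0+4=4
after add $t4, $t4, 2: $t4=5+2=7
cmp $t4, 15  (cmp 7,15)
blt L2: taken
after add $t6, $t6, $t5: $t6=27+18=45
after lw $t5, 0($t0): $t5=M[4]=29
after xor $t6, $t6, $t5: $t6=45^29=48
after add $t0, $t0, 4: $t0=4+4=8
after add $t4, $t4, 2: $t4=7+2=9
cmp $t4, 15  (cmp 9,15)
blt L2: taken
after add $t6, $t6, $t5: $t6=48+29=77
after lw $t5, 0($t0): $t5=M[8]=-5
after xor $t6, $t6, $t5: $t6=77^(-5)=-74
after add $t0, $t0, 4: $t0=8+4=12
after add $t4, $t4, 2: $t4=9+2=11
cmp $t4, 15  (cmp 11,15)
blt L2: taken
after add $t6, $t6, $t5: $t6=(-74)+(-5)=-79
after lw $t5, 0($t0): $t5=M[12]=28
after xor $t6, $t6, $t5: $t6=(-79)^28=-83
after add $t0, $t0, 4: $t0=12+4=16
after add $t4, $t4, 2: $t4=11+2=13
cmp $t4, 15  (cmp 13,15)
blt L2: taken
after add $t6, $t6, $t5: $t6=(-83)+28=-55
after lw $t5, 0($t0): $t5=M[16]=27
after xor $t6, $t6, $t5: $t6=(-55)^27=-46
after add $t0, $t0, 4: $t0=16+4=20
after add $t4, $t4, 2: $t4=13+2=15
cmp $t4, 15  (cmp 15,15)
blt L2: not taken
sw $t5, (12) → M[12]=27
halt.

27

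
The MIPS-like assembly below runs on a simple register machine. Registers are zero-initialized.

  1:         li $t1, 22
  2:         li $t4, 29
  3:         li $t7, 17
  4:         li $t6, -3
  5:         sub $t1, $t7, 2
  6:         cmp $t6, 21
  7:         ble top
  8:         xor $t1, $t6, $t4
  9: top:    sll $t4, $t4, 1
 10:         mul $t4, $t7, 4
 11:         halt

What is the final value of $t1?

$t1=22
$t4=29
$t7=17
$t6=-3
$t1=17-2=15
cmp $t6, 21  (cmp -3,21)
ble top: taken
$t4=29<<1=58
$t4=17*4=68
halt.

15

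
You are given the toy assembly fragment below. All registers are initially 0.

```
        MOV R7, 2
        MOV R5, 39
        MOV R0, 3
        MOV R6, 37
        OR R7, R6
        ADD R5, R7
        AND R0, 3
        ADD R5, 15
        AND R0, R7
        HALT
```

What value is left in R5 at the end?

93

R7=2
R5=39
R0=3
R6=37
R7=2|37=39
R5=39+39=78
R0=3&3=3
R5=78+15=93
R0=3&39=3
halt.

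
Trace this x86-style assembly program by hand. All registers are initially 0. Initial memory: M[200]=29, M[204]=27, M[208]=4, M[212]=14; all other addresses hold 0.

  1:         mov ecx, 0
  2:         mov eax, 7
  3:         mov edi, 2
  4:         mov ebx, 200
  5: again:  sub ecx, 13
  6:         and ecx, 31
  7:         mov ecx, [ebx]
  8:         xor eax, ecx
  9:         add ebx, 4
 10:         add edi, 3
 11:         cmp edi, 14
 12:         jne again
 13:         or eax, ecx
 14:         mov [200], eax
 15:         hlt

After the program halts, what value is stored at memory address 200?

15

after mov ecx, 0: ecx=0
after mov eax, 7: eax=7
after mov edi, 2: edi=2
after mov ebx, 200: ebx=200
after sub ecx, 13: ecx=0-13=-13
after and ecx, 31: ecx=(-13)&31=19
after mov ecx, [ebx]: ecx=M[200]=29
after xor eax, ecx: eax=7^29=26
after add ebx, 4: ebx=200+4=204
after add edi, 3: edi=2+3=5
cmp edi, 14  (cmp 5,14)
jne again: taken
after sub ecx, 13: ecx=29-13=16
after and ecx, 31: ecx=16&31=16
after mov ecx, [ebx]: ecx=M[204]=27
after xor eax, ecx: eax=26^27=1
after add ebx, 4: ebx=204+4=208
after add edi, 3: edi=5+3=8
cmp edi, 14  (cmp 8,14)
jne again: taken
after sub ecx, 13: ecx=27-13=14
after and ecx, 31: ecx=14&31=14
after mov ecx, [ebx]: ecx=M[208]=4
after xor eax, ecx: eax=1^4=5
after add ebx, 4: ebx=208+4=212
after add edi, 3: edi=8+3=11
cmp edi, 14  (cmp 11,14)
jne again: taken
after sub ecx, 13: ecx=4-13=-9
after and ecx, 31: ecx=(-9)&31=23
after mov ecx, [ebx]: ecx=M[212]=14
after xor eax, ecx: eax=5^14=11
after add ebx, 4: ebx=212+4=216
after add edi, 3: edi=11+3=14
cmp edi, 14  (cmp 14,14)
jne again: not taken
after or eax, ecx: eax=11|14=15
mov [200], eax → M[200]=15
halt.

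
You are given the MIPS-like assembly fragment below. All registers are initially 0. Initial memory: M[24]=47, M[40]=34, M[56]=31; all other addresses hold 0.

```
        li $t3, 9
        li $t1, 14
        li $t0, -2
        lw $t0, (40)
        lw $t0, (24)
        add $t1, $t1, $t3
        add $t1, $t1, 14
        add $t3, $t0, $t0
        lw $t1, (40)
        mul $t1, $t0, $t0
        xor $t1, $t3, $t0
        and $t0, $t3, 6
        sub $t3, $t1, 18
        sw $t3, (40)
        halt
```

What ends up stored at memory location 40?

95

after li $t3, 9: $t3=9
after li $t1, 14: $t1=14
after li $t0, -2: $t0=-2
after lw $t0, (40): $t0=M[40]=34
after lw $t0, (24): $t0=M[24]=47
after add $t1, $t1, $t3: $t1=14+9=23
after add $t1, $t1, 14: $t1=23+14=37
after add $t3, $t0, $t0: $t3=47+47=94
after lw $t1, (40): $t1=M[40]=34
after mul $t1, $t0, $t0: $t1=47*47=2209
after xor $t1, $t3, $t0: $t1=94^47=113
after and $t0, $t3, 6: $t0=94&6=6
after sub $t3, $t1, 18: $t3=113-18=95
sw $t3, (40) → M[40]=95
halt.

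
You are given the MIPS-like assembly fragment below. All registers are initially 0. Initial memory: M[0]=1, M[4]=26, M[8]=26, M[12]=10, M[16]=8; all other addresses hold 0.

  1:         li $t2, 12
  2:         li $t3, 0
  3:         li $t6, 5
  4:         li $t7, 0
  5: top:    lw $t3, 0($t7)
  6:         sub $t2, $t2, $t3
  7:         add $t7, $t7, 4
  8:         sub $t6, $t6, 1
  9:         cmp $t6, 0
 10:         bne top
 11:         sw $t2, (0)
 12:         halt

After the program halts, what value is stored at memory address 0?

after li $t2, 12: $t2=12
after li $t3, 0: $t3=0
after li $t6, 5: $t6=5
after li $t7, 0: $t7=0
after lw $t3, 0($t7): $t3=M[0]=1
after sub $t2, $t2, $t3: $t2=12-1=11
after add $t7, $t7, 4: $t7=0+4=4
after sub $t6, $t6, 1: $t6=5-1=4
cmp $t6, 0  (cmp 4,0)
bne top: taken
after lw $t3, 0($t7): $t3=M[4]=26
after sub $t2, $t2, $t3: $t2=11-26=-15
after add $t7, $t7, 4: $t7=4+4=8
after sub $t6, $t6, 1: $t6=4-1=3
cmp $t6, 0  (cmp 3,0)
bne top: taken
after lw $t3, 0($t7): $t3=M[8]=26
after sub $t2, $t2, $t3: $t2=(-15)-26=-41
after add $t7, $t7, 4: $t7=8+4=12
after sub $t6, $t6, 1: $t6=3-1=2
cmp $t6, 0  (cmp 2,0)
bne top: taken
after lw $t3, 0($t7): $t3=M[12]=10
after sub $t2, $t2, $t3: $t2=(-41)-10=-51
after add $t7, $t7, 4: $t7=12+4=16
after sub $t6, $t6, 1: $t6=2-1=1
cmp $t6, 0  (cmp 1,0)
bne top: taken
after lw $t3, 0($t7): $t3=M[16]=8
after sub $t2, $t2, $t3: $t2=(-51)-8=-59
after add $t7, $t7, 4: $t7=16+4=20
after sub $t6, $t6, 1: $t6=1-1=0
cmp $t6, 0  (cmp 0,0)
bne top: not taken
sw $t2, (0) → M[0]=-59
halt.

-59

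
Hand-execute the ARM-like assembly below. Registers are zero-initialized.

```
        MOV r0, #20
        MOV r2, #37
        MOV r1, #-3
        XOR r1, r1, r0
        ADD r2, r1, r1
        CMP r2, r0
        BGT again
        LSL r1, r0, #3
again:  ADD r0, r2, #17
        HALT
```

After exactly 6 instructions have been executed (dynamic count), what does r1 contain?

-23

r0=20
r2=37
r1=-3
r1=(-3)^20=-23
r2=(-23)+(-23)=-46
CMP r2, r0  (cmp -46,20)
After step 6: r1 = -23.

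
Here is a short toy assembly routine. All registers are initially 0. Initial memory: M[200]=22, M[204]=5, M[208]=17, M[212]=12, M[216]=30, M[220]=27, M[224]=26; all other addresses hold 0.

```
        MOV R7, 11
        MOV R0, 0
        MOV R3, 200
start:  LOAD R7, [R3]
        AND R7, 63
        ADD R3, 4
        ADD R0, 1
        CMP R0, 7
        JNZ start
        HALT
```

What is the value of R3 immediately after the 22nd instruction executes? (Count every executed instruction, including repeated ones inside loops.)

after MOV R7, 11: R7=11
after MOV R0, 0: R0=0
after MOV R3, 200: R3=200
after LOAD R7, [R3]: R7=M[200]=22
after AND R7, 63: R7=22&63=22
after ADD R3, 4: R3=200+4=204
after ADD R0, 1: R0=0+1=1
CMP R0, 7  (cmp 1,7)
JNZ start: taken
after LOAD R7, [R3]: R7=M[204]=5
after AND R7, 63: R7=5&63=5
after ADD R3, 4: R3=204+4=208
after ADD R0, 1: R0=1+1=2
CMP R0, 7  (cmp 2,7)
JNZ start: taken
after LOAD R7, [R3]: R7=M[208]=17
after AND R7, 63: R7=17&63=17
after ADD R3, 4: R3=208+4=212
after ADD R0, 1: R0=2+1=3
CMP R0, 7  (cmp 3,7)
JNZ start: taken
after LOAD R7, [R3]: R7=M[212]=12
After step 22: R3 = 212.

212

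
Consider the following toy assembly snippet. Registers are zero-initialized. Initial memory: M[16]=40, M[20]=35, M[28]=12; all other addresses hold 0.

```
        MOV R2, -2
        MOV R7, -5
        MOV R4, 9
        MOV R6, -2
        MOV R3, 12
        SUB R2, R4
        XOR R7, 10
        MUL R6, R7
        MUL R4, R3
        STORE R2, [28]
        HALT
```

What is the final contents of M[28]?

MOV R2, -2 → R2=-2
MOV R7, -5 → R7=-5
MOV R4, 9 → R4=9
MOV R6, -2 → R6=-2
MOV R3, 12 → R3=12
SUB R2, R4 → R2=(-2)-9=-11
XOR R7, 10 → R7=(-5)^10=-15
MUL R6, R7 → R6=(-2)*(-15)=30
MUL R4, R3 → R4=9*12=108
STORE R2, [28] → M[28]=-11
halt.

-11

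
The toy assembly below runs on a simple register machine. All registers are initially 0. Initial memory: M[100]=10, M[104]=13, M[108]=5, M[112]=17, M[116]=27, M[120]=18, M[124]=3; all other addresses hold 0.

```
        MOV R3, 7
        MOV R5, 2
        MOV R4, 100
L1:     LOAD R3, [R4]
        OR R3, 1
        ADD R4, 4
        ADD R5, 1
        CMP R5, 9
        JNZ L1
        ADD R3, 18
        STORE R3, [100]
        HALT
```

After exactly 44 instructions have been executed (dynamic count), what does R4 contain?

128

after MOV R3, 7: R3=7
after MOV R5, 2: R5=2
after MOV R4, 100: R4=100
after LOAD R3, [R4]: R3=M[100]=10
after OR R3, 1: R3=10|1=11
after ADD R4, 4: R4=100+4=104
after ADD R5, 1: R5=2+1=3
CMP R5, 9  (cmp 3,9)
JNZ L1: taken
after LOAD R3, [R4]: R3=M[104]=13
after OR R3, 1: R3=13|1=13
after ADD R4, 4: R4=104+4=108
after ADD R5, 1: R5=3+1=4
CMP R5, 9  (cmp 4,9)
JNZ L1: taken
after LOAD R3, [R4]: R3=M[108]=5
after OR R3, 1: R3=5|1=5
after ADD R4, 4: R4=108+4=112
after ADD R5, 1: R5=4+1=5
CMP R5, 9  (cmp 5,9)
JNZ L1: taken
after LOAD R3, [R4]: R3=M[112]=17
after OR R3, 1: R3=17|1=17
after ADD R4, 4: R4=112+4=116
after ADD R5, 1: R5=5+1=6
CMP R5, 9  (cmp 6,9)
JNZ L1: taken
after LOAD R3, [R4]: R3=M[116]=27
after OR R3, 1: R3=27|1=27
after ADD R4, 4: R4=116+4=120
after ADD R5, 1: R5=6+1=7
CMP R5, 9  (cmp 7,9)
JNZ L1: taken
after LOAD R3, [R4]: R3=M[120]=18
after OR R3, 1: R3=18|1=19
after ADD R4, 4: R4=120+4=124
after ADD R5, 1: R5=7+1=8
CMP R5, 9  (cmp 8,9)
JNZ L1: taken
after LOAD R3, [R4]: R3=M[124]=3
after OR R3, 1: R3=3|1=3
after ADD R4, 4: R4=124+4=128
after ADD R5, 1: R5=8+1=9
CMP R5, 9  (cmp 9,9)
After step 44: R4 = 128.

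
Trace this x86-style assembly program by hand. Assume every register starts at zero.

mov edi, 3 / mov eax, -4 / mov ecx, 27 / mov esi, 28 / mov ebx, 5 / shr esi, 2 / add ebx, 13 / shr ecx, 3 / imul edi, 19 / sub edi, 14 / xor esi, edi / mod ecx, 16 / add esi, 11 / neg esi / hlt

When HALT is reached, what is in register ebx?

edi=3
eax=-4
ecx=27
esi=28
ebx=5
esi=28>>2=7
ebx=5+13=18
ecx=27>>3=3
edi=3*19=57
edi=57-14=43
esi=7^43=44
ecx=3%16=3
esi=44+11=55
esi=-(55)=-55
halt.

18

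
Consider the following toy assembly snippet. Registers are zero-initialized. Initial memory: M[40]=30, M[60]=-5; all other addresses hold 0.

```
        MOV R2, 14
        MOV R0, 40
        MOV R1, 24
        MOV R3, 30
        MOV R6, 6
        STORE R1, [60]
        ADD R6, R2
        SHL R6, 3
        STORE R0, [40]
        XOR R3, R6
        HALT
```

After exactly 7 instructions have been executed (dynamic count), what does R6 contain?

MOV R2, 14 → R2=14
MOV R0, 40 → R0=40
MOV R1, 24 → R1=24
MOV R3, 30 → R3=30
MOV R6, 6 → R6=6
STORE R1, [60] → M[60]=24
ADD R6, R2 → R6=6+14=20
After step 7: R6 = 20.

20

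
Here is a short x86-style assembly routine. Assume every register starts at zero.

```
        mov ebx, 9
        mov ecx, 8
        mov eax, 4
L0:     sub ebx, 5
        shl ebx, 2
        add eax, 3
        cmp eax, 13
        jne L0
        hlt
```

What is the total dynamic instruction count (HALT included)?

19

mov ebx, 9 → ebx=9
mov ecx, 8 → ecx=8
mov eax, 4 → eax=4
sub ebx, 5 → ebx=9-5=4
shl ebx, 2 → ebx=4<<2=16
add eax, 3 → eax=4+3=7
cmp eax, 13  (cmp 7,13)
jne L0: taken
sub ebx, 5 → ebx=16-5=11
shl ebx, 2 → ebx=11<<2=44
add eax, 3 → eax=7+3=10
cmp eax, 13  (cmp 10,13)
jne L0: taken
sub ebx, 5 → ebx=44-5=39
shl ebx, 2 → ebx=39<<2=156
add eax, 3 → eax=10+3=13
cmp eax, 13  (cmp 13,13)
jne L0: not taken
halt.
Total executed instructions: 19.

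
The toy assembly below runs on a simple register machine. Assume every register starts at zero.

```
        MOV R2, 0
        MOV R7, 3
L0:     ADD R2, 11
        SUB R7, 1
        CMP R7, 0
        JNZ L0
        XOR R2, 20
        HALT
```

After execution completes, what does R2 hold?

53

R2=0
R7=3
R2=0+11=11
R7=3-1=2
CMP R7, 0  (cmp 2,0)
JNZ L0: taken
R2=11+11=22
R7=2-1=1
CMP R7, 0  (cmp 1,0)
JNZ L0: taken
R2=22+11=33
R7=1-1=0
CMP R7, 0  (cmp 0,0)
JNZ L0: not taken
R2=33^20=53
halt.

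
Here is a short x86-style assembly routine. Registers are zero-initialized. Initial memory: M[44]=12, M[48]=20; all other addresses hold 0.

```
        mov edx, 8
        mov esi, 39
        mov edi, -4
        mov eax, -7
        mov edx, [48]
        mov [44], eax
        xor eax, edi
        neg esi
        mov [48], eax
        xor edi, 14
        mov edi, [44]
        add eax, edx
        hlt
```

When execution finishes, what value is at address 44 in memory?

-7

edx=8
esi=39
edi=-4
eax=-7
edx=M[48]=20
mov [44], eax → M[44]=-7
eax=(-7)^(-4)=5
esi=-(39)=-39
mov [48], eax → M[48]=5
edi=(-4)^14=-14
edi=M[44]=-7
eax=5+20=25
halt.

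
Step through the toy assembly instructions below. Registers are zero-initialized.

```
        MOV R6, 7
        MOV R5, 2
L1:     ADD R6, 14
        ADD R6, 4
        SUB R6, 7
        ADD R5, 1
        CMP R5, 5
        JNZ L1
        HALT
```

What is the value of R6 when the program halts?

after MOV R6, 7: R6=7
after MOV R5, 2: R5=2
after ADD R6, 14: R6=7+14=21
after ADD R6, 4: R6=21+4=25
after SUB R6, 7: R6=25-7=18
after ADD R5, 1: R5=2+1=3
CMP R5, 5  (cmp 3,5)
JNZ L1: taken
after ADD R6, 14: R6=18+14=32
after ADD R6, 4: R6=32+4=36
after SUB R6, 7: R6=36-7=29
after ADD R5, 1: R5=3+1=4
CMP R5, 5  (cmp 4,5)
JNZ L1: taken
after ADD R6, 14: R6=29+14=43
after ADD R6, 4: R6=43+4=47
after SUB R6, 7: R6=47-7=40
after ADD R5, 1: R5=4+1=5
CMP R5, 5  (cmp 5,5)
JNZ L1: not taken
halt.

40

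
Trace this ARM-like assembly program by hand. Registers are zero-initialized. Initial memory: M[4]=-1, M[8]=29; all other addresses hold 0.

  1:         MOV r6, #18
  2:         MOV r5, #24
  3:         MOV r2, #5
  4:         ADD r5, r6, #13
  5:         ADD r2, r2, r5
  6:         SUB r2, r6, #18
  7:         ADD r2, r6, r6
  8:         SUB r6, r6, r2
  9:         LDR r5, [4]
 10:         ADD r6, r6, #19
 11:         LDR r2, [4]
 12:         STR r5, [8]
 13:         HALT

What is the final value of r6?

after MOV r6, #18: r6=18
after MOV r5, #24: r5=24
after MOV r2, #5: r2=5
after ADD r5, r6, #13: r5=18+13=31
after ADD r2, r2, r5: r2=5+31=36
after SUB r2, r6, #18: r2=18-18=0
after ADD r2, r6, r6: r2=18+18=36
after SUB r6, r6, r2: r6=18-36=-18
after LDR r5, [4]: r5=M[4]=-1
after ADD r6, r6, #19: r6=(-18)+19=1
after LDR r2, [4]: r2=M[4]=-1
STR r5, [8] → M[8]=-1
halt.

1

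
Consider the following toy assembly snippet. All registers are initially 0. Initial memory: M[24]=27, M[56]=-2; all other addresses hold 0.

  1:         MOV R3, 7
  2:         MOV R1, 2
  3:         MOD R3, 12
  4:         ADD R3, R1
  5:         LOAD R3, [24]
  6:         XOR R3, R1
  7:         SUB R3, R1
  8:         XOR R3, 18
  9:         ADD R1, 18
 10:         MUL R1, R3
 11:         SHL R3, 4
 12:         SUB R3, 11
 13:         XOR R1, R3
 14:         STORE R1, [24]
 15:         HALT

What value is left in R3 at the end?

R3=7
R1=2
R3=7%12=7
R3=7+2=9
R3=M[24]=27
R3=27^2=25
R3=25-2=23
R3=23^18=5
R1=2+18=20
R1=20*5=100
R3=5<<4=80
R3=80-11=69
R1=100^69=33
STORE R1, [24] → M[24]=33
halt.

69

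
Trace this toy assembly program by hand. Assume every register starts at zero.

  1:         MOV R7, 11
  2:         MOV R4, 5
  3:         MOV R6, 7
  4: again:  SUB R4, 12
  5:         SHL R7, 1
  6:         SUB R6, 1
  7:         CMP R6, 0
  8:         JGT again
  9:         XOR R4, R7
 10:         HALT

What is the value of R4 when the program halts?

-1487

MOV R7, 11 → R7=11
MOV R4, 5 → R4=5
MOV R6, 7 → R6=7
SUB R4, 12 → R4=5-12=-7
SHL R7, 1 → R7=11<<1=22
SUB R6, 1 → R6=7-1=6
CMP R6, 0  (cmp 6,0)
JGT again: taken
SUB R4, 12 → R4=(-7)-12=-19
SHL R7, 1 → R7=22<<1=44
SUB R6, 1 → R6=6-1=5
CMP R6, 0  (cmp 5,0)
JGT again: taken
SUB R4, 12 → R4=(-19)-12=-31
SHL R7, 1 → R7=44<<1=88
SUB R6, 1 → R6=5-1=4
CMP R6, 0  (cmp 4,0)
JGT again: taken
SUB R4, 12 → R4=(-31)-12=-43
SHL R7, 1 → R7=88<<1=176
SUB R6, 1 → R6=4-1=3
CMP R6, 0  (cmp 3,0)
JGT again: taken
SUB R4, 12 → R4=(-43)-12=-55
SHL R7, 1 → R7=176<<1=352
SUB R6, 1 → R6=3-1=2
CMP R6, 0  (cmp 2,0)
JGT again: taken
SUB R4, 12 → R4=(-55)-12=-67
SHL R7, 1 → R7=352<<1=704
SUB R6, 1 → R6=2-1=1
CMP R6, 0  (cmp 1,0)
JGT again: taken
SUB R4, 12 → R4=(-67)-12=-79
SHL R7, 1 → R7=704<<1=1408
SUB R6, 1 → R6=1-1=0
CMP R6, 0  (cmp 0,0)
JGT again: not taken
XOR R4, R7 → R4=(-79)^1408=-1487
halt.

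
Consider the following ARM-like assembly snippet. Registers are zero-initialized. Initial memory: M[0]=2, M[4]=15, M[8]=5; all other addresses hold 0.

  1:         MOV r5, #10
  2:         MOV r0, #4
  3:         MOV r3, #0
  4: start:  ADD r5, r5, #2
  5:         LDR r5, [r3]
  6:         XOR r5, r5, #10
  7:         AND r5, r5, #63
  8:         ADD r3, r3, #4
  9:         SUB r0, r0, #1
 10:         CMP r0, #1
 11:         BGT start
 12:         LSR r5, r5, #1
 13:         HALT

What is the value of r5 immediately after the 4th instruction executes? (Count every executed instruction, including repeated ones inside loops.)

after MOV r5, #10: r5=10
after MOV r0, #4: r0=4
after MOV r3, #0: r3=0
after ADD r5, r5, #2: r5=10+2=12
After step 4: r5 = 12.

12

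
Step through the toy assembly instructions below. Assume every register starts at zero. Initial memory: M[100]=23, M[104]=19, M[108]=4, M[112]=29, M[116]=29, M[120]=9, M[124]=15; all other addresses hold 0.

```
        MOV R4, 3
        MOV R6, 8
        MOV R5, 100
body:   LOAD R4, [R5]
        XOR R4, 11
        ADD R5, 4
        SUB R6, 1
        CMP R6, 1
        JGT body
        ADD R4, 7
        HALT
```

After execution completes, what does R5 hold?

128

MOV R4, 3 → R4=3
MOV R6, 8 → R6=8
MOV R5, 100 → R5=100
LOAD R4, [R5] → R4=M[100]=23
XOR R4, 11 → R4=23^11=28
ADD R5, 4 → R5=100+4=104
SUB R6, 1 → R6=8-1=7
CMP R6, 1  (cmp 7,1)
JGT body: taken
LOAD R4, [R5] → R4=M[104]=19
XOR R4, 11 → R4=19^11=24
ADD R5, 4 → R5=104+4=108
SUB R6, 1 → R6=7-1=6
CMP R6, 1  (cmp 6,1)
JGT body: taken
LOAD R4, [R5] → R4=M[108]=4
XOR R4, 11 → R4=4^11=15
ADD R5, 4 → R5=108+4=112
SUB R6, 1 → R6=6-1=5
CMP R6, 1  (cmp 5,1)
JGT body: taken
LOAD R4, [R5] → R4=M[112]=29
XOR R4, 11 → R4=29^11=22
ADD R5, 4 → R5=112+4=116
SUB R6, 1 → R6=5-1=4
CMP R6, 1  (cmp 4,1)
JGT body: taken
LOAD R4, [R5] → R4=M[116]=29
XOR R4, 11 → R4=29^11=22
ADD R5, 4 → R5=116+4=120
SUB R6, 1 → R6=4-1=3
CMP R6, 1  (cmp 3,1)
JGT body: taken
LOAD R4, [R5] → R4=M[120]=9
XOR R4, 11 → R4=9^11=2
ADD R5, 4 → R5=120+4=124
SUB R6, 1 → R6=3-1=2
CMP R6, 1  (cmp 2,1)
JGT body: taken
LOAD R4, [R5] → R4=M[124]=15
XOR R4, 11 → R4=15^11=4
ADD R5, 4 → R5=124+4=128
SUB R6, 1 → R6=2-1=1
CMP R6, 1  (cmp 1,1)
JGT body: not taken
ADD R4, 7 → R4=4+7=11
halt.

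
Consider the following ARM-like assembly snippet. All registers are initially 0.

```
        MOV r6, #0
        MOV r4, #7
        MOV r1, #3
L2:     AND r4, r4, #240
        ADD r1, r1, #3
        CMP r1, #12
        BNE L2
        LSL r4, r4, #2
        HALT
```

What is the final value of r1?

12

after MOV r6, #0: r6=0
after MOV r4, #7: r4=7
after MOV r1, #3: r1=3
after AND r4, r4, #240: r4=7&240=0
after ADD r1, r1, #3: r1=3+3=6
CMP r1, #12  (cmp 6,12)
BNE L2: taken
after AND r4, r4, #240: r4=0&240=0
after ADD r1, r1, #3: r1=6+3=9
CMP r1, #12  (cmp 9,12)
BNE L2: taken
after AND r4, r4, #240: r4=0&240=0
after ADD r1, r1, #3: r1=9+3=12
CMP r1, #12  (cmp 12,12)
BNE L2: not taken
after LSL r4, r4, #2: r4=0<<2=0
halt.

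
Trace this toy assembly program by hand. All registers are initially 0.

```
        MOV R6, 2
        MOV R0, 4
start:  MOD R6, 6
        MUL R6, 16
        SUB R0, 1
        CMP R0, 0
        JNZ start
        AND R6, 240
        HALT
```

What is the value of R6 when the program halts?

MOV R6, 2 → R6=2
MOV R0, 4 → R0=4
MOD R6, 6 → R6=2%6=2
MUL R6, 16 → R6=2*16=32
SUB R0, 1 → R0=4-1=3
CMP R0, 0  (cmp 3,0)
JNZ start: taken
MOD R6, 6 → R6=32%6=2
MUL R6, 16 → R6=2*16=32
SUB R0, 1 → R0=3-1=2
CMP R0, 0  (cmp 2,0)
JNZ start: taken
MOD R6, 6 → R6=32%6=2
MUL R6, 16 → R6=2*16=32
SUB R0, 1 → R0=2-1=1
CMP R0, 0  (cmp 1,0)
JNZ start: taken
MOD R6, 6 → R6=32%6=2
MUL R6, 16 → R6=2*16=32
SUB R0, 1 → R0=1-1=0
CMP R0, 0  (cmp 0,0)
JNZ start: not taken
AND R6, 240 → R6=32&240=32
halt.

32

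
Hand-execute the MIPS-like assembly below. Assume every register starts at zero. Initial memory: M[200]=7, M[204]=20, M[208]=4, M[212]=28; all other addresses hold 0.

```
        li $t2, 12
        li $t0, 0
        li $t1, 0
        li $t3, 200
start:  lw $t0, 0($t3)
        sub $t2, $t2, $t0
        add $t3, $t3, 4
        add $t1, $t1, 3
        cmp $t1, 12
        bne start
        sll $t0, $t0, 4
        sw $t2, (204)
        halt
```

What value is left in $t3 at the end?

216

$t2=12
$t0=0
$t1=0
$t3=200
$t0=M[200]=7
$t2=12-7=5
$t3=200+4=204
$t1=0+3=3
cmp $t1, 12  (cmp 3,12)
bne start: taken
$t0=M[204]=20
$t2=5-20=-15
$t3=204+4=208
$t1=3+3=6
cmp $t1, 12  (cmp 6,12)
bne start: taken
$t0=M[208]=4
$t2=(-15)-4=-19
$t3=208+4=212
$t1=6+3=9
cmp $t1, 12  (cmp 9,12)
bne start: taken
$t0=M[212]=28
$t2=(-19)-28=-47
$t3=212+4=216
$t1=9+3=12
cmp $t1, 12  (cmp 12,12)
bne start: not taken
$t0=28<<4=448
sw $t2, (204) → M[204]=-47
halt.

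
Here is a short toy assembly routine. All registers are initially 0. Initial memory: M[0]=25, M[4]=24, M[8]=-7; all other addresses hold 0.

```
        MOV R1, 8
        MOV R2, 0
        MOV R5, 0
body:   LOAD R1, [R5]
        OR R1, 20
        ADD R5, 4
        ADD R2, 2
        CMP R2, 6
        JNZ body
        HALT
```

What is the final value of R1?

-3

MOV R1, 8 → R1=8
MOV R2, 0 → R2=0
MOV R5, 0 → R5=0
LOAD R1, [R5] → R1=M[0]=25
OR R1, 20 → R1=25|20=29
ADD R5, 4 → R5=0+4=4
ADD R2, 2 → R2=0+2=2
CMP R2, 6  (cmp 2,6)
JNZ body: taken
LOAD R1, [R5] → R1=M[4]=24
OR R1, 20 → R1=24|20=28
ADD R5, 4 → R5=4+4=8
ADD R2, 2 → R2=2+2=4
CMP R2, 6  (cmp 4,6)
JNZ body: taken
LOAD R1, [R5] → R1=M[8]=-7
OR R1, 20 → R1=(-7)|20=-3
ADD R5, 4 → R5=8+4=12
ADD R2, 2 → R2=4+2=6
CMP R2, 6  (cmp 6,6)
JNZ body: not taken
halt.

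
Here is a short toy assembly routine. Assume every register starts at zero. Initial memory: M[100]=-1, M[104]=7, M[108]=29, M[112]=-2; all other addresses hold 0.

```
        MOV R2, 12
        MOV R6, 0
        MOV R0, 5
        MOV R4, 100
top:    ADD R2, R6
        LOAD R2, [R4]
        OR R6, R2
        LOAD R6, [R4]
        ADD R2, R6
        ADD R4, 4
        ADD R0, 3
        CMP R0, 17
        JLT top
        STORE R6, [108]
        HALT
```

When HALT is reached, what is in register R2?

after MOV R2, 12: R2=12
after MOV R6, 0: R6=0
after MOV R0, 5: R0=5
after MOV R4, 100: R4=100
after ADD R2, R6: R2=12+0=12
after LOAD R2, [R4]: R2=M[100]=-1
after OR R6, R2: R6=0|(-1)=-1
after LOAD R6, [R4]: R6=M[100]=-1
after ADD R2, R6: R2=(-1)+(-1)=-2
after ADD R4, 4: R4=100+4=104
after ADD R0, 3: R0=5+3=8
CMP R0, 17  (cmp 8,17)
JLT top: taken
after ADD R2, R6: R2=(-2)+(-1)=-3
after LOAD R2, [R4]: R2=M[104]=7
after OR R6, R2: R6=(-1)|7=-1
after LOAD R6, [R4]: R6=M[104]=7
after ADD R2, R6: R2=7+7=14
after ADD R4, 4: R4=104+4=108
after ADD R0, 3: R0=8+3=11
CMP R0, 17  (cmp 11,17)
JLT top: taken
after ADD R2, R6: R2=14+7=21
after LOAD R2, [R4]: R2=M[108]=29
after OR R6, R2: R6=7|29=31
after LOAD R6, [R4]: R6=M[108]=29
after ADD R2, R6: R2=29+29=58
after ADD R4, 4: R4=108+4=112
after ADD R0, 3: R0=11+3=14
CMP R0, 17  (cmp 14,17)
JLT top: taken
after ADD R2, R6: R2=58+29=87
after LOAD R2, [R4]: R2=M[112]=-2
after OR R6, R2: R6=29|(-2)=-1
after LOAD R6, [R4]: R6=M[112]=-2
after ADD R2, R6: R2=(-2)+(-2)=-4
after ADD R4, 4: R4=112+4=116
after ADD R0, 3: R0=14+3=17
CMP R0, 17  (cmp 17,17)
JLT top: not taken
STORE R6, [108] → M[108]=-2
halt.

-4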